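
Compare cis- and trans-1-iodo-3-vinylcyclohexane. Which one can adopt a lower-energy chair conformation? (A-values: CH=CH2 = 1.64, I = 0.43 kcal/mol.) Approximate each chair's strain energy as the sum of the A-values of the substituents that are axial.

At 1,3 positions (parity same): cis → (e,e or a,a); trans → (a,e or e,a).
Best chair for cis: E = 0.00 kcal/mol; best chair for trans: E = 0.43 kcal/mol.
The cis isomer is lower by 0.43 kcal/mol.

cis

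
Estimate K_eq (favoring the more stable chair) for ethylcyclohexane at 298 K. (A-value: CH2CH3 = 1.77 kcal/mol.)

One chair has the ethyl group axial (E = 1.77 kcal/mol) and the other has it equatorial (E = 0).
ΔG = 1.77 kcal/mol between the two chairs.
K = exp(ΔG/RT) with R = 1.987×10⁻³ kcal mol⁻¹ K⁻¹ and T = 298 K gives K ≈ 19.9.

K ≈ 19.9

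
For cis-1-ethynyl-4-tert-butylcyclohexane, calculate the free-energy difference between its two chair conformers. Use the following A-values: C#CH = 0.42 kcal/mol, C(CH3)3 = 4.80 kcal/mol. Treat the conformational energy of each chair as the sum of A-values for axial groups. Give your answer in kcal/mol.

C1 and C4 have opposite parity, so for the cis isomer the two substituents are one axial and one equatorial in each chair.
Chair I (ethynyl axial, tert-butyl equatorial): E = 0.42 kcal/mol.
Chair II (ethynyl equatorial, tert-butyl axial): E = 4.80 kcal/mol.
ΔE = 4.80 − 0.42 = 4.38 kcal/mol; chair I is more stable.

4.38 kcal/mol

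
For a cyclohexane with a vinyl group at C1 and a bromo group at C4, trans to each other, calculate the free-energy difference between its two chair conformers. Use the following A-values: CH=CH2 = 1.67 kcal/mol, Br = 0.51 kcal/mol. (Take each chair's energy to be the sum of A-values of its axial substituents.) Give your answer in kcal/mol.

C1 and C4 have opposite parity, so for the trans isomer the two substituents are e,e in one chair and a,a in the other.
Chair I (vinyl axial, bromo axial): E = 2.18 kcal/mol.
Chair II (vinyl equatorial, bromo equatorial): E = 0.00 kcal/mol.
ΔE = 2.18 − 0.00 = 2.18 kcal/mol; chair II is more stable.

2.18 kcal/mol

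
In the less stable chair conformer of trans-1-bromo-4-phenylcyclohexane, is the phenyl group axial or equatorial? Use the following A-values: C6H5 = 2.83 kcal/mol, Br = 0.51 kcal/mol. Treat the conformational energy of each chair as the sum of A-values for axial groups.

C1 and C4 have opposite parity, so for the trans isomer the two substituents are e,e in one chair and a,a in the other.
Chair I (phenyl axial, bromo axial): E = 3.34 kcal/mol.
Chair II (phenyl equatorial, bromo equatorial): E = 0.00 kcal/mol.
Chair I is the less stable (higher-energy) conformer, and in that chair the phenyl group is axial.

axial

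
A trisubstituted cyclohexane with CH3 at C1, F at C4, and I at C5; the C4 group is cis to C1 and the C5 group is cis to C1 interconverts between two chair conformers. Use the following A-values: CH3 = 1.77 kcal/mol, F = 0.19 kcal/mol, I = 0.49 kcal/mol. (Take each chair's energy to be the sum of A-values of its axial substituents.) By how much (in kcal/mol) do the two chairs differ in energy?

Chair I (methyl axial, fluoro equatorial, iodo axial): E = 2.26 kcal/mol.
Chair II (methyl equatorial, fluoro axial, iodo equatorial): E = 0.19 kcal/mol.
ΔE = 2.26 − 0.19 = 2.07 kcal/mol; chair II is more stable.

2.07 kcal/mol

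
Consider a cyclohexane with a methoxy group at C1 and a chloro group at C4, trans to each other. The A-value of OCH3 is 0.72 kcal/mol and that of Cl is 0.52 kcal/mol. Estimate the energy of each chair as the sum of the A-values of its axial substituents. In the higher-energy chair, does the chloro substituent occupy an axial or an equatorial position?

C1 and C4 have opposite parity, so for the trans isomer the two substituents are e,e in one chair and a,a in the other.
Chair I (methoxy axial, chloro axial): E = 1.24 kcal/mol.
Chair II (methoxy equatorial, chloro equatorial): E = 0.00 kcal/mol.
Chair I is the less stable (higher-energy) conformer, and in that chair the chloro group is axial.

axial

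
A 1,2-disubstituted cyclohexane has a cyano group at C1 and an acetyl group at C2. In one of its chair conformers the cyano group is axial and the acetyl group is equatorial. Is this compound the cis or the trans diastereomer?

C1 and C2 have opposite parity, so their axial bonds point in opposite directions.
With opposite-parity carbons, two substituents on the same face are one axial and one equatorial; opposite faces give both axial or both equatorial.
Here the groups are axial/equatorial → same face → cis.

cis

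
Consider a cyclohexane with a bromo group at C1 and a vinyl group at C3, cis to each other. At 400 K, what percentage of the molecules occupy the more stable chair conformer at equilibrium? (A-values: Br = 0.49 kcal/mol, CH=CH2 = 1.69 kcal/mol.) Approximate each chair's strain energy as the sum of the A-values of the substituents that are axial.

C1 and C3 have the same parity, so for the cis isomer the two substituents are e,e in one chair and a,a in the other.
Chair I (bromo axial, vinyl axial): E = 2.18 kcal/mol; chair II (bromo equatorial, vinyl equatorial): E = 0.00 kcal/mol.
ΔG = 2.18 kcal/mol between the two chairs.
K = exp(ΔG/RT) with R = 1.987×10⁻³ kcal mol⁻¹ K⁻¹ and T = 400 K gives K ≈ 15.5.
Fraction in the lower-energy chair = K/(K+1) = 94.0%.

94.0%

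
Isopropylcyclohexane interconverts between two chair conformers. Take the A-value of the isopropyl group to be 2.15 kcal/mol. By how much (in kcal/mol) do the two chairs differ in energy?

2.15 kcal/mol

A monosubstituted cyclohexane has one chair with the isopropyl group axial (E = A = 2.15 kcal/mol) and one with it equatorial (E = 0).
ΔE = 2.15 − 0 = 2.15 kcal/mol.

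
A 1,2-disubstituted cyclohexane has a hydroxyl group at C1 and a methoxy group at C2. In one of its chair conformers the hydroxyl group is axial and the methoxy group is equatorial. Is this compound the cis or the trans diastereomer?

C1 and C2 have opposite parity, so their axial bonds point in opposite directions.
With opposite-parity carbons, two substituents on the same face are one axial and one equatorial; opposite faces give both axial or both equatorial.
Here the groups are axial/equatorial → same face → cis.

cis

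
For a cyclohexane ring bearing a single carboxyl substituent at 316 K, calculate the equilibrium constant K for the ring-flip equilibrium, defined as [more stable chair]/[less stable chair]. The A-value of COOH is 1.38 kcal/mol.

One chair has the carboxyl group axial (E = 1.38 kcal/mol) and the other has it equatorial (E = 0).
ΔG = 1.38 kcal/mol between the two chairs.
K = exp(ΔG/RT) with R = 1.987×10⁻³ kcal mol⁻¹ K⁻¹ and T = 316 K gives K ≈ 9.01.

K ≈ 9.01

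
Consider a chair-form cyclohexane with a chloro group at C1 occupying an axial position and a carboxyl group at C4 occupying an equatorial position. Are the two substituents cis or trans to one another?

C1 and C4 have opposite parity, so their axial bonds point in opposite directions.
With opposite-parity carbons, two substituents on the same face are one axial and one equatorial; opposite faces give both axial or both equatorial.
Here the groups are axial/equatorial → same face → cis.

cis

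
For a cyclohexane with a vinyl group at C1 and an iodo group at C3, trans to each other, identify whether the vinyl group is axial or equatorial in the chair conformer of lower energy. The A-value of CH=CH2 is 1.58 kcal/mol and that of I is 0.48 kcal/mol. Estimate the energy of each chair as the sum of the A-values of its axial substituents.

C1 and C3 have the same parity, so for the trans isomer the two substituents are one axial and one equatorial in each chair.
Chair I (vinyl axial, iodo equatorial): E = 1.58 kcal/mol.
Chair II (vinyl equatorial, iodo axial): E = 0.48 kcal/mol.
Chair II is the more stable (lower-energy) conformer, and in that chair the vinyl group is equatorial.

equatorial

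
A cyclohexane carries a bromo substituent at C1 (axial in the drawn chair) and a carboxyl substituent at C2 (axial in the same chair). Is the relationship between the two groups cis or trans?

C1 and C2 have opposite parity, so their axial bonds point in opposite directions.
With opposite-parity carbons, two substituents on the same face are one axial and one equatorial; opposite faces give both axial or both equatorial.
Here the groups are axial/axial → opposite face → trans.

trans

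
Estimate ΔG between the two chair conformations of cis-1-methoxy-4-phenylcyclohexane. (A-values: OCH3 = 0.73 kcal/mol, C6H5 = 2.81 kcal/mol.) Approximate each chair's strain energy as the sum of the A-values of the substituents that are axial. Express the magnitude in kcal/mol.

2.08 kcal/mol

C1 and C4 have opposite parity, so for the cis isomer the two substituents are one axial and one equatorial in each chair.
Chair I (methoxy axial, phenyl equatorial): E = 0.73 kcal/mol.
Chair II (methoxy equatorial, phenyl axial): E = 2.81 kcal/mol.
ΔE = 2.81 − 0.73 = 2.08 kcal/mol; chair I is more stable.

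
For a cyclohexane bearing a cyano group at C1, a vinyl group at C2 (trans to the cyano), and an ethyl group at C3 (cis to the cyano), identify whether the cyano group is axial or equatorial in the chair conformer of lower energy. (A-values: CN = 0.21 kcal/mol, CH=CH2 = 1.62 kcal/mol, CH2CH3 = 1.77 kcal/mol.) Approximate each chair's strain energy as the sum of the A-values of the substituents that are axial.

equatorial

Chair I (cyano axial, vinyl axial, ethyl axial): E = 3.60 kcal/mol.
Chair II (cyano equatorial, vinyl equatorial, ethyl equatorial): E = 0.00 kcal/mol.
Chair II is the more stable (lower-energy) conformer, and in that chair the cyano group is equatorial.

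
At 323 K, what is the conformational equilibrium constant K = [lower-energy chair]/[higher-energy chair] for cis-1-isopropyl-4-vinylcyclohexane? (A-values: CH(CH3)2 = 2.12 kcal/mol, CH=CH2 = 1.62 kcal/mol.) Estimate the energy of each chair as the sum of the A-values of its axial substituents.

K ≈ 2.18

C1 and C4 have opposite parity, so for the cis isomer the two substituents are one axial and one equatorial in each chair.
Chair I (isopropyl axial, vinyl equatorial): E = 2.12 kcal/mol; chair II (isopropyl equatorial, vinyl axial): E = 1.62 kcal/mol.
ΔG = 0.50 kcal/mol between the two chairs.
K = exp(ΔG/RT) with R = 1.987×10⁻³ kcal mol⁻¹ K⁻¹ and T = 323 K gives K ≈ 2.18.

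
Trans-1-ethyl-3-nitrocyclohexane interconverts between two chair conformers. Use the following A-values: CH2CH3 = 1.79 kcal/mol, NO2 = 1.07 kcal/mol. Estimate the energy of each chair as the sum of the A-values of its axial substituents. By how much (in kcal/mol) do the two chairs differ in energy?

C1 and C3 have the same parity, so for the trans isomer the two substituents are one axial and one equatorial in each chair.
Chair I (ethyl axial, nitro equatorial): E = 1.79 kcal/mol.
Chair II (ethyl equatorial, nitro axial): E = 1.07 kcal/mol.
ΔE = 1.79 − 1.07 = 0.72 kcal/mol; chair II is more stable.

0.72 kcal/mol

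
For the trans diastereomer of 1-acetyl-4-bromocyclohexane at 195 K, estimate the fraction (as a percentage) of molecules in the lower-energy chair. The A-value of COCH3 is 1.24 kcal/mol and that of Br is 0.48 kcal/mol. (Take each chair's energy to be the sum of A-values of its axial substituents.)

98.8%

C1 and C4 have opposite parity, so for the trans isomer the two substituents are e,e in one chair and a,a in the other.
Chair I (acetyl axial, bromo axial): E = 1.72 kcal/mol; chair II (acetyl equatorial, bromo equatorial): E = 0.00 kcal/mol.
ΔG = 1.72 kcal/mol between the two chairs.
K = exp(ΔG/RT) with R = 1.987×10⁻³ kcal mol⁻¹ K⁻¹ and T = 195 K gives K ≈ 84.7.
Fraction in the lower-energy chair = K/(K+1) = 98.8%.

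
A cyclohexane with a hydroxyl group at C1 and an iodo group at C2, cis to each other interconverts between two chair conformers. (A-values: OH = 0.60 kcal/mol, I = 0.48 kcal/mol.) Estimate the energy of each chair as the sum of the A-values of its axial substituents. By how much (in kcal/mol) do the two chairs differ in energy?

C1 and C2 have opposite parity, so for the cis isomer the two substituents are one axial and one equatorial in each chair.
Chair I (hydroxyl axial, iodo equatorial): E = 0.60 kcal/mol.
Chair II (hydroxyl equatorial, iodo axial): E = 0.48 kcal/mol.
ΔE = 0.60 − 0.48 = 0.12 kcal/mol; chair II is more stable.

0.12 kcal/mol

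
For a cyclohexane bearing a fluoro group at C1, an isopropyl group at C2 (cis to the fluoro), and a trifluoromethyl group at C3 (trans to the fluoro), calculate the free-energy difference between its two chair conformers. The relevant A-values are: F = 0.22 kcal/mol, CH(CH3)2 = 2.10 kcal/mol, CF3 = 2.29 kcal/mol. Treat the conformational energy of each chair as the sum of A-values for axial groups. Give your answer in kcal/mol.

4.17 kcal/mol

Chair I (fluoro axial, isopropyl equatorial, trifluoromethyl equatorial): E = 0.22 kcal/mol.
Chair II (fluoro equatorial, isopropyl axial, trifluoromethyl axial): E = 4.39 kcal/mol.
ΔE = 4.39 − 0.22 = 4.17 kcal/mol; chair I is more stable.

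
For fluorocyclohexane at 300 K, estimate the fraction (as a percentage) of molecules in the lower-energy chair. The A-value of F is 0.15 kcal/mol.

One chair has the fluoro group axial (E = 0.15 kcal/mol) and the other has it equatorial (E = 0).
ΔG = 0.15 kcal/mol between the two chairs.
K = exp(ΔG/RT) with R = 1.987×10⁻³ kcal mol⁻¹ K⁻¹ and T = 300 K gives K ≈ 1.29.
Fraction in the lower-energy chair = K/(K+1) = 56.3%.

56.3%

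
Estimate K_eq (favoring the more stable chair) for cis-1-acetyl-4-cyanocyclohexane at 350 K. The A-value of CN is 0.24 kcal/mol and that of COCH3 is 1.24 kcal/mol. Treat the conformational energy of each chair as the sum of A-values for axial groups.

K ≈ 4.21

C1 and C4 have opposite parity, so for the cis isomer the two substituents are one axial and one equatorial in each chair.
Chair I (cyano axial, acetyl equatorial): E = 0.24 kcal/mol; chair II (cyano equatorial, acetyl axial): E = 1.24 kcal/mol.
ΔG = 1.00 kcal/mol between the two chairs.
K = exp(ΔG/RT) with R = 1.987×10⁻³ kcal mol⁻¹ K⁻¹ and T = 350 K gives K ≈ 4.21.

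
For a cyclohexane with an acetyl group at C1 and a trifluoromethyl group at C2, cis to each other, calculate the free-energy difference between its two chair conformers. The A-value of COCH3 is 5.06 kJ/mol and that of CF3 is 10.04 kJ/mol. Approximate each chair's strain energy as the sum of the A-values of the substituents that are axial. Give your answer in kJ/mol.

C1 and C2 have opposite parity, so for the cis isomer the two substituents are one axial and one equatorial in each chair.
Chair I (acetyl axial, trifluoromethyl equatorial): E = 5.06 kJ/mol.
Chair II (acetyl equatorial, trifluoromethyl axial): E = 10.04 kJ/mol.
ΔE = 10.04 − 5.06 = 4.98 kJ/mol; chair I is more stable.

4.98 kJ/mol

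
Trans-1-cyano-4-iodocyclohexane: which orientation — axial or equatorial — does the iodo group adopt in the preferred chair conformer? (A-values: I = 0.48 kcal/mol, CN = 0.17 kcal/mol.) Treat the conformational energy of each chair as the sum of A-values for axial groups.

C1 and C4 have opposite parity, so for the trans isomer the two substituents are e,e in one chair and a,a in the other.
Chair I (iodo axial, cyano axial): E = 0.65 kcal/mol.
Chair II (iodo equatorial, cyano equatorial): E = 0.00 kcal/mol.
Chair II is the more stable (lower-energy) conformer, and in that chair the iodo group is equatorial.

equatorial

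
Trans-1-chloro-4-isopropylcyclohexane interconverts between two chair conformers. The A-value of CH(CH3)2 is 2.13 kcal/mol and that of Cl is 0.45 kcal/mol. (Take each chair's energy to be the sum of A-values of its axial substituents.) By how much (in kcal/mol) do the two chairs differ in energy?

C1 and C4 have opposite parity, so for the trans isomer the two substituents are e,e in one chair and a,a in the other.
Chair I (isopropyl axial, chloro axial): E = 2.58 kcal/mol.
Chair II (isopropyl equatorial, chloro equatorial): E = 0.00 kcal/mol.
ΔE = 2.58 − 0.00 = 2.58 kcal/mol; chair II is more stable.

2.58 kcal/mol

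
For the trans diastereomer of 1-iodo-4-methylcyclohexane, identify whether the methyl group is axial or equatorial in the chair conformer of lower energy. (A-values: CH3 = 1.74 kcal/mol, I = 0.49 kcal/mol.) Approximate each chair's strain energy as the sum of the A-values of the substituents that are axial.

C1 and C4 have opposite parity, so for the trans isomer the two substituents are e,e in one chair and a,a in the other.
Chair I (methyl axial, iodo axial): E = 2.23 kcal/mol.
Chair II (methyl equatorial, iodo equatorial): E = 0.00 kcal/mol.
Chair II is the more stable (lower-energy) conformer, and in that chair the methyl group is equatorial.

equatorial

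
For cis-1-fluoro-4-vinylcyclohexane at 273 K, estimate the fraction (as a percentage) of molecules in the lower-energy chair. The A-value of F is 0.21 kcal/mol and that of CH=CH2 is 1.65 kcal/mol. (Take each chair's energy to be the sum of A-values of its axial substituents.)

C1 and C4 have opposite parity, so for the cis isomer the two substituents are one axial and one equatorial in each chair.
Chair I (fluoro axial, vinyl equatorial): E = 0.21 kcal/mol; chair II (fluoro equatorial, vinyl axial): E = 1.65 kcal/mol.
ΔG = 1.44 kcal/mol between the two chairs.
K = exp(ΔG/RT) with R = 1.987×10⁻³ kcal mol⁻¹ K⁻¹ and T = 273 K gives K ≈ 14.2.
Fraction in the lower-energy chair = K/(K+1) = 93.4%.

93.4%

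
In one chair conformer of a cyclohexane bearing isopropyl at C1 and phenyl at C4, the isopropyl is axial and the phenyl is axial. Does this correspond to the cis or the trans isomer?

C1 and C4 have opposite parity, so their axial bonds point in opposite directions.
With opposite-parity carbons, two substituents on the same face are one axial and one equatorial; opposite faces give both axial or both equatorial.
Here the groups are axial/axial → opposite face → trans.

trans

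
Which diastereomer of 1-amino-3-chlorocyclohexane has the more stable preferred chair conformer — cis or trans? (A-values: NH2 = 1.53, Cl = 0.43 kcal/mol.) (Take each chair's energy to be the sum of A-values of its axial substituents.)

At 1,3 positions (parity same): cis → (e,e or a,a); trans → (a,e or e,a).
Best chair for cis: E = 0.00 kcal/mol; best chair for trans: E = 0.43 kcal/mol.
The cis isomer is lower by 0.43 kcal/mol.

cis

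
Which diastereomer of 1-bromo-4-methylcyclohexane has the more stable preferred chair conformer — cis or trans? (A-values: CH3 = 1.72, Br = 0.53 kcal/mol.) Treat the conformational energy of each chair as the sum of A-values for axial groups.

trans

At 1,4 positions (parity opposite): cis → (a,e or e,a); trans → (e,e or a,a).
Best chair for cis: E = 0.53 kcal/mol; best chair for trans: E = 0.00 kcal/mol.
The trans isomer is lower by 0.53 kcal/mol.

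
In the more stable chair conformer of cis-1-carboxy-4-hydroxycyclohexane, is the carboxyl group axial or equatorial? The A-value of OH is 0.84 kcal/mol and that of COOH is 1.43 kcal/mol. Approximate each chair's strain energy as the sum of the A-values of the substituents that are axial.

equatorial

C1 and C4 have opposite parity, so for the cis isomer the two substituents are one axial and one equatorial in each chair.
Chair I (hydroxyl axial, carboxyl equatorial): E = 0.84 kcal/mol.
Chair II (hydroxyl equatorial, carboxyl axial): E = 1.43 kcal/mol.
Chair I is the more stable (lower-energy) conformer, and in that chair the carboxyl group is equatorial.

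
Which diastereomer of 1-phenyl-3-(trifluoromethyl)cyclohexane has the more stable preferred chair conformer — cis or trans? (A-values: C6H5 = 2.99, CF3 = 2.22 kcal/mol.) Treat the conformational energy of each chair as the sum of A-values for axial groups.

At 1,3 positions (parity same): cis → (e,e or a,a); trans → (a,e or e,a).
Best chair for cis: E = 0.00 kcal/mol; best chair for trans: E = 2.22 kcal/mol.
The cis isomer is lower by 2.22 kcal/mol.

cis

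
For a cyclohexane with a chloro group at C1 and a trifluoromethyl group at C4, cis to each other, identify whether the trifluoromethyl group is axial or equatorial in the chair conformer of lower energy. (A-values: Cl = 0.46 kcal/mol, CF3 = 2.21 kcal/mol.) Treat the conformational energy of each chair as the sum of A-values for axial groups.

C1 and C4 have opposite parity, so for the cis isomer the two substituents are one axial and one equatorial in each chair.
Chair I (chloro axial, trifluoromethyl equatorial): E = 0.46 kcal/mol.
Chair II (chloro equatorial, trifluoromethyl axial): E = 2.21 kcal/mol.
Chair I is the more stable (lower-energy) conformer, and in that chair the trifluoromethyl group is equatorial.

equatorial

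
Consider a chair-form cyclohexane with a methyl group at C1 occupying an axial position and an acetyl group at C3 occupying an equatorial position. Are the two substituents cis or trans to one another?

trans

C1 and C3 have the same parity, so their axial bonds point in the same direction.
With same-parity carbons, two substituents on the same face are both axial or both equatorial; opposite faces give one of each.
Here the groups are axial/equatorial → opposite face → trans.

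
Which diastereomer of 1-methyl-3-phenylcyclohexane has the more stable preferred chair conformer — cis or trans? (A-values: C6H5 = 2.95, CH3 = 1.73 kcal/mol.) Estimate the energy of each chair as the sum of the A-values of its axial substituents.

At 1,3 positions (parity same): cis → (e,e or a,a); trans → (a,e or e,a).
Best chair for cis: E = 0.00 kcal/mol; best chair for trans: E = 1.73 kcal/mol.
The cis isomer is lower by 1.73 kcal/mol.

cis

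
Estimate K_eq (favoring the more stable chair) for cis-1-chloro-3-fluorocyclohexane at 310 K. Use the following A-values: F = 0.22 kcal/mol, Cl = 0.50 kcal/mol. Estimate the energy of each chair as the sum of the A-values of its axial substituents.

K ≈ 3.22

C1 and C3 have the same parity, so for the cis isomer the two substituents are e,e in one chair and a,a in the other.
Chair I (fluoro axial, chloro axial): E = 0.72 kcal/mol; chair II (fluoro equatorial, chloro equatorial): E = 0.00 kcal/mol.
ΔG = 0.72 kcal/mol between the two chairs.
K = exp(ΔG/RT) with R = 1.987×10⁻³ kcal mol⁻¹ K⁻¹ and T = 310 K gives K ≈ 3.22.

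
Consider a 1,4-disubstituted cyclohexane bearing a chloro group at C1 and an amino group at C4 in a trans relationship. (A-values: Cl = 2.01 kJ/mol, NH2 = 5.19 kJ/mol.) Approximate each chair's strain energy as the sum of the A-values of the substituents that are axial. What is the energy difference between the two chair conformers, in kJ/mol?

7.20 kJ/mol

C1 and C4 have opposite parity, so for the trans isomer the two substituents are e,e in one chair and a,a in the other.
Chair I (chloro axial, amino axial): E = 7.20 kJ/mol.
Chair II (chloro equatorial, amino equatorial): E = 0.00 kJ/mol.
ΔE = 7.20 − 0.00 = 7.20 kJ/mol; chair II is more stable.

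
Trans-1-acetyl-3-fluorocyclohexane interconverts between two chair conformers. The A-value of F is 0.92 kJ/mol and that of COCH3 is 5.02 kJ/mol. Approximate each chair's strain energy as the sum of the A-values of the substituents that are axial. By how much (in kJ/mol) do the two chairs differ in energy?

C1 and C3 have the same parity, so for the trans isomer the two substituents are one axial and one equatorial in each chair.
Chair I (fluoro axial, acetyl equatorial): E = 0.92 kJ/mol.
Chair II (fluoro equatorial, acetyl axial): E = 5.02 kJ/mol.
ΔE = 5.02 − 0.92 = 4.10 kJ/mol; chair I is more stable.

4.10 kJ/mol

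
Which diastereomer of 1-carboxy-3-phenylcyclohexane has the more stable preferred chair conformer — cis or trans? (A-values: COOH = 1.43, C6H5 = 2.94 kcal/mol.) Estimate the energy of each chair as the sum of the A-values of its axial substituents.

At 1,3 positions (parity same): cis → (e,e or a,a); trans → (a,e or e,a).
Best chair for cis: E = 0.00 kcal/mol; best chair for trans: E = 1.43 kcal/mol.
The cis isomer is lower by 1.43 kcal/mol.

cis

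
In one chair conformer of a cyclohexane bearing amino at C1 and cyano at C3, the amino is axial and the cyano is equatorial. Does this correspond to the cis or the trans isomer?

C1 and C3 have the same parity, so their axial bonds point in the same direction.
With same-parity carbons, two substituents on the same face are both axial or both equatorial; opposite faces give one of each.
Here the groups are axial/equatorial → opposite face → trans.

trans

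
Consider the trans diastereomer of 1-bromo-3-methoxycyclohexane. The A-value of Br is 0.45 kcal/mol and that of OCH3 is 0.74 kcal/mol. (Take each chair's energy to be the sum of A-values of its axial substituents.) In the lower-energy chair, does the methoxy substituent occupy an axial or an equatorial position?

C1 and C3 have the same parity, so for the trans isomer the two substituents are one axial and one equatorial in each chair.
Chair I (bromo axial, methoxy equatorial): E = 0.45 kcal/mol.
Chair II (bromo equatorial, methoxy axial): E = 0.74 kcal/mol.
Chair I is the more stable (lower-energy) conformer, and in that chair the methoxy group is equatorial.

equatorial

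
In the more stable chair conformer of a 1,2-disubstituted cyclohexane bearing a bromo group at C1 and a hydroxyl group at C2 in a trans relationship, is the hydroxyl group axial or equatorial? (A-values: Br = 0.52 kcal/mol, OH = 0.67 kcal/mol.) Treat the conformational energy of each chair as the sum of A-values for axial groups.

equatorial

C1 and C2 have opposite parity, so for the trans isomer the two substituents are e,e in one chair and a,a in the other.
Chair I (bromo axial, hydroxyl axial): E = 1.19 kcal/mol.
Chair II (bromo equatorial, hydroxyl equatorial): E = 0.00 kcal/mol.
Chair II is the more stable (lower-energy) conformer, and in that chair the hydroxyl group is equatorial.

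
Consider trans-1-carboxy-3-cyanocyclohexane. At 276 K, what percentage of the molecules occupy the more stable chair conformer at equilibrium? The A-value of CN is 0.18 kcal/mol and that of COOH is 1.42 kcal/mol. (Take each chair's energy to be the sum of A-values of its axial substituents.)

90.6%

C1 and C3 have the same parity, so for the trans isomer the two substituents are one axial and one equatorial in each chair.
Chair I (cyano axial, carboxyl equatorial): E = 0.18 kcal/mol; chair II (cyano equatorial, carboxyl axial): E = 1.42 kcal/mol.
ΔG = 1.24 kcal/mol between the two chairs.
K = exp(ΔG/RT) with R = 1.987×10⁻³ kcal mol⁻¹ K⁻¹ and T = 276 K gives K ≈ 9.59.
Fraction in the lower-energy chair = K/(K+1) = 90.6%.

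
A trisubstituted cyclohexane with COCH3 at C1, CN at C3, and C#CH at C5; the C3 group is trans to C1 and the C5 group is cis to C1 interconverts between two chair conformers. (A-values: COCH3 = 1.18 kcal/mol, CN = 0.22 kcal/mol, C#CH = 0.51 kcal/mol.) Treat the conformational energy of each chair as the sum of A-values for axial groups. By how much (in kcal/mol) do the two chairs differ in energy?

1.47 kcal/mol

Chair I (acetyl axial, cyano equatorial, ethynyl axial): E = 1.69 kcal/mol.
Chair II (acetyl equatorial, cyano axial, ethynyl equatorial): E = 0.22 kcal/mol.
ΔE = 1.69 − 0.22 = 1.47 kcal/mol; chair II is more stable.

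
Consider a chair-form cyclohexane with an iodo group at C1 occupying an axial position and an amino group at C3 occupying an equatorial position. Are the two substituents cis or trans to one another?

C1 and C3 have the same parity, so their axial bonds point in the same direction.
With same-parity carbons, two substituents on the same face are both axial or both equatorial; opposite faces give one of each.
Here the groups are axial/equatorial → opposite face → trans.

trans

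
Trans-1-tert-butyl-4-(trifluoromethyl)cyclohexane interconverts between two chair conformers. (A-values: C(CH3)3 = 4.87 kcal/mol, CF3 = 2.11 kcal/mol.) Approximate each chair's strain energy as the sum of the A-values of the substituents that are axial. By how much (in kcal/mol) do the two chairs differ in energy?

C1 and C4 have opposite parity, so for the trans isomer the two substituents are e,e in one chair and a,a in the other.
Chair I (tert-butyl axial, trifluoromethyl axial): E = 6.98 kcal/mol.
Chair II (tert-butyl equatorial, trifluoromethyl equatorial): E = 0.00 kcal/mol.
ΔE = 6.98 − 0.00 = 6.98 kcal/mol; chair II is more stable.

6.98 kcal/mol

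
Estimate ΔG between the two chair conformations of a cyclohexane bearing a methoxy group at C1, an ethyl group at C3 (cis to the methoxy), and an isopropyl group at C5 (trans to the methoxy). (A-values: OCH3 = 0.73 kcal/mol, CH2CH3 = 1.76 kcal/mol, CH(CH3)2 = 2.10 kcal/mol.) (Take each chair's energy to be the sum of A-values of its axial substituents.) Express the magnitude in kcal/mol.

Chair I (methoxy axial, ethyl axial, isopropyl equatorial): E = 2.49 kcal/mol.
Chair II (methoxy equatorial, ethyl equatorial, isopropyl axial): E = 2.10 kcal/mol.
ΔE = 2.49 − 2.10 = 0.39 kcal/mol; chair II is more stable.

0.39 kcal/mol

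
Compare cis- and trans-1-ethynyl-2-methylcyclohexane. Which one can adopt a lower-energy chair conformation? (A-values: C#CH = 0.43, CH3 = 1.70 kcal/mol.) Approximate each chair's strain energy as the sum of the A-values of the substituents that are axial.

trans

At 1,2 positions (parity opposite): cis → (a,e or e,a); trans → (e,e or a,a).
Best chair for cis: E = 0.43 kcal/mol; best chair for trans: E = 0.00 kcal/mol.
The trans isomer is lower by 0.43 kcal/mol.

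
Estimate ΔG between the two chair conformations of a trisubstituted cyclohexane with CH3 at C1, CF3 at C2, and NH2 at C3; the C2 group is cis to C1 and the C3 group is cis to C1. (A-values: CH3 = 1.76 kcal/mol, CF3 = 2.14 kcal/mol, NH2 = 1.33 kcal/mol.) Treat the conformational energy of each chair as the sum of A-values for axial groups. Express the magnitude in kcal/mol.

Chair I (methyl axial, trifluoromethyl equatorial, amino axial): E = 3.09 kcal/mol.
Chair II (methyl equatorial, trifluoromethyl axial, amino equatorial): E = 2.14 kcal/mol.
ΔE = 3.09 − 2.14 = 0.95 kcal/mol; chair II is more stable.

0.95 kcal/mol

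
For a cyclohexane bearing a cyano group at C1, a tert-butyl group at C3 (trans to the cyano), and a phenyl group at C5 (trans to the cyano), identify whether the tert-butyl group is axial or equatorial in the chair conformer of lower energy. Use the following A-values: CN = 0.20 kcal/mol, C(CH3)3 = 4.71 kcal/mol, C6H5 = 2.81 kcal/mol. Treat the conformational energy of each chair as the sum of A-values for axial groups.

equatorial

Chair I (cyano axial, tert-butyl equatorial, phenyl equatorial): E = 0.20 kcal/mol.
Chair II (cyano equatorial, tert-butyl axial, phenyl axial): E = 7.52 kcal/mol.
Chair I is the more stable (lower-energy) conformer, and in that chair the tert-butyl group is equatorial.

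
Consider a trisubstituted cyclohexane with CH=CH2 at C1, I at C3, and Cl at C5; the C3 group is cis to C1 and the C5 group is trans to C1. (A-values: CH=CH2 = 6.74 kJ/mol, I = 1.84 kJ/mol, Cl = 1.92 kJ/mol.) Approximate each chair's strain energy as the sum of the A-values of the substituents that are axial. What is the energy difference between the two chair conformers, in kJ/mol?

Chair I (vinyl axial, iodo axial, chloro equatorial): E = 8.58 kJ/mol.
Chair II (vinyl equatorial, iodo equatorial, chloro axial): E = 1.92 kJ/mol.
ΔE = 8.58 − 1.92 = 6.66 kJ/mol; chair II is more stable.

6.66 kJ/mol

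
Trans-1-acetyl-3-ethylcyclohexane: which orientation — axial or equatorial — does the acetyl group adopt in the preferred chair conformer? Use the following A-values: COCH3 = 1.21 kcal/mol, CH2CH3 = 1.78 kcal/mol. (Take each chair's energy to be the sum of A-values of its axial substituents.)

C1 and C3 have the same parity, so for the trans isomer the two substituents are one axial and one equatorial in each chair.
Chair I (acetyl axial, ethyl equatorial): E = 1.21 kcal/mol.
Chair II (acetyl equatorial, ethyl axial): E = 1.78 kcal/mol.
Chair I is the more stable (lower-energy) conformer, and in that chair the acetyl group is axial.

axial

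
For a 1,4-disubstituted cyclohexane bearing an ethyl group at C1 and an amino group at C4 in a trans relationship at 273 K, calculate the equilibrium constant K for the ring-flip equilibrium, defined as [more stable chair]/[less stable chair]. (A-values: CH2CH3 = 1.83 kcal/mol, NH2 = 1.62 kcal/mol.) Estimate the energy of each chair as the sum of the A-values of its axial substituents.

C1 and C4 have opposite parity, so for the trans isomer the two substituents are e,e in one chair and a,a in the other.
Chair I (ethyl axial, amino axial): E = 3.45 kcal/mol; chair II (ethyl equatorial, amino equatorial): E = 0.00 kcal/mol.
ΔG = 3.45 kcal/mol between the two chairs.
K = exp(ΔG/RT) with R = 1.987×10⁻³ kcal mol⁻¹ K⁻¹ and T = 273 K gives K ≈ 578.

K ≈ 578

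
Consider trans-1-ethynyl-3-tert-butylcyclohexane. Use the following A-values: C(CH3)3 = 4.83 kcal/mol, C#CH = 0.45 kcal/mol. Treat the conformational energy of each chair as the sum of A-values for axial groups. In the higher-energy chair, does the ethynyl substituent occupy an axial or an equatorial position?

C1 and C3 have the same parity, so for the trans isomer the two substituents are one axial and one equatorial in each chair.
Chair I (tert-butyl axial, ethynyl equatorial): E = 4.83 kcal/mol.
Chair II (tert-butyl equatorial, ethynyl axial): E = 0.45 kcal/mol.
Chair I is the less stable (higher-energy) conformer, and in that chair the ethynyl group is equatorial.

equatorial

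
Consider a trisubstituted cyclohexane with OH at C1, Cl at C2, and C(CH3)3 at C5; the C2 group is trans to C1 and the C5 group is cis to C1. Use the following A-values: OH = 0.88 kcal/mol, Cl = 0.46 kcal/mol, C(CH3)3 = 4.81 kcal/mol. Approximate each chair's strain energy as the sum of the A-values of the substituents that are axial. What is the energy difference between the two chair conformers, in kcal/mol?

6.15 kcal/mol

Chair I (hydroxyl axial, chloro axial, tert-butyl axial): E = 6.15 kcal/mol.
Chair II (hydroxyl equatorial, chloro equatorial, tert-butyl equatorial): E = 0.00 kcal/mol.
ΔE = 6.15 − 0.00 = 6.15 kcal/mol; chair II is more stable.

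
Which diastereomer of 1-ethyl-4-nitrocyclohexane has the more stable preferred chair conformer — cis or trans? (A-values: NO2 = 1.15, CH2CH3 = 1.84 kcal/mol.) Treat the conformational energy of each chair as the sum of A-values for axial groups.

At 1,4 positions (parity opposite): cis → (a,e or e,a); trans → (e,e or a,a).
Best chair for cis: E = 1.15 kcal/mol; best chair for trans: E = 0.00 kcal/mol.
The trans isomer is lower by 1.15 kcal/mol.

trans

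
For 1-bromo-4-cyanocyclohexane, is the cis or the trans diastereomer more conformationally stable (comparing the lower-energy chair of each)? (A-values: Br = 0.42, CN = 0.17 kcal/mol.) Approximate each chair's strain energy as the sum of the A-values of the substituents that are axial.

At 1,4 positions (parity opposite): cis → (a,e or e,a); trans → (e,e or a,a).
Best chair for cis: E = 0.17 kcal/mol; best chair for trans: E = 0.00 kcal/mol.
The trans isomer is lower by 0.17 kcal/mol.

trans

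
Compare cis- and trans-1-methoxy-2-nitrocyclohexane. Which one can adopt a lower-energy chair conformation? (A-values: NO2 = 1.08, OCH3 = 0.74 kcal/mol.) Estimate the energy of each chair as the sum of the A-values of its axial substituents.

At 1,2 positions (parity opposite): cis → (a,e or e,a); trans → (e,e or a,a).
Best chair for cis: E = 0.74 kcal/mol; best chair for trans: E = 0.00 kcal/mol.
The trans isomer is lower by 0.74 kcal/mol.

trans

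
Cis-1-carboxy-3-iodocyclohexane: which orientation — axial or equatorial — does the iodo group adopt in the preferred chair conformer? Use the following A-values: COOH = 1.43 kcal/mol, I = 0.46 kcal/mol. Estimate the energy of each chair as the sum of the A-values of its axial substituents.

C1 and C3 have the same parity, so for the cis isomer the two substituents are e,e in one chair and a,a in the other.
Chair I (carboxyl axial, iodo axial): E = 1.89 kcal/mol.
Chair II (carboxyl equatorial, iodo equatorial): E = 0.00 kcal/mol.
Chair II is the more stable (lower-energy) conformer, and in that chair the iodo group is equatorial.

equatorial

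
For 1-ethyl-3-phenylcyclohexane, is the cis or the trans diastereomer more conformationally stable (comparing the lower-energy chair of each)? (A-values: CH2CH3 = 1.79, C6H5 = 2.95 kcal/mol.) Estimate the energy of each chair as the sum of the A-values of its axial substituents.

cis

At 1,3 positions (parity same): cis → (e,e or a,a); trans → (a,e or e,a).
Best chair for cis: E = 0.00 kcal/mol; best chair for trans: E = 1.79 kcal/mol.
The cis isomer is lower by 1.79 kcal/mol.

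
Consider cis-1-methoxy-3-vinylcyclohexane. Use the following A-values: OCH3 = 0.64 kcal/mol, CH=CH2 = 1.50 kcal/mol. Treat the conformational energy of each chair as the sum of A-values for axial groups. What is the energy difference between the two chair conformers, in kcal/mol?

C1 and C3 have the same parity, so for the cis isomer the two substituents are e,e in one chair and a,a in the other.
Chair I (methoxy axial, vinyl axial): E = 2.14 kcal/mol.
Chair II (methoxy equatorial, vinyl equatorial): E = 0.00 kcal/mol.
ΔE = 2.14 − 0.00 = 2.14 kcal/mol; chair II is more stable.

2.14 kcal/mol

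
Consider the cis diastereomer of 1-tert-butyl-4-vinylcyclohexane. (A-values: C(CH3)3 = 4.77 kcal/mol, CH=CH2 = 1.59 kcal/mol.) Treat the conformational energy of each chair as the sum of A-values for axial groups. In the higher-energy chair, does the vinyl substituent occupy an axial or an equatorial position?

equatorial

C1 and C4 have opposite parity, so for the cis isomer the two substituents are one axial and one equatorial in each chair.
Chair I (tert-butyl axial, vinyl equatorial): E = 4.77 kcal/mol.
Chair II (tert-butyl equatorial, vinyl axial): E = 1.59 kcal/mol.
Chair I is the less stable (higher-energy) conformer, and in that chair the vinyl group is equatorial.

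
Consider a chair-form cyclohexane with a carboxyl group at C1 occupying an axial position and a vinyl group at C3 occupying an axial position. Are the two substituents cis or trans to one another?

cis

C1 and C3 have the same parity, so their axial bonds point in the same direction.
With same-parity carbons, two substituents on the same face are both axial or both equatorial; opposite faces give one of each.
Here the groups are axial/axial → same face → cis.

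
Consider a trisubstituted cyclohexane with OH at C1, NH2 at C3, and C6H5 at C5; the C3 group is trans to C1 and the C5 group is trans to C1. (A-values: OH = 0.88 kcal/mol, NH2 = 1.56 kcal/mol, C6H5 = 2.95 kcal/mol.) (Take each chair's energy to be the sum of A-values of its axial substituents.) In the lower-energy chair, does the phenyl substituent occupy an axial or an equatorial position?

equatorial

Chair I (hydroxyl axial, amino equatorial, phenyl equatorial): E = 0.88 kcal/mol.
Chair II (hydroxyl equatorial, amino axial, phenyl axial): E = 4.51 kcal/mol.
Chair I is the more stable (lower-energy) conformer, and in that chair the phenyl group is equatorial.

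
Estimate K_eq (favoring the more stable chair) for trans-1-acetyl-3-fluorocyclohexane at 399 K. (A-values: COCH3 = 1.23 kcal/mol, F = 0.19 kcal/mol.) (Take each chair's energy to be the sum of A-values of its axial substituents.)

K ≈ 3.71

C1 and C3 have the same parity, so for the trans isomer the two substituents are one axial and one equatorial in each chair.
Chair I (acetyl axial, fluoro equatorial): E = 1.23 kcal/mol; chair II (acetyl equatorial, fluoro axial): E = 0.19 kcal/mol.
ΔG = 1.04 kcal/mol between the two chairs.
K = exp(ΔG/RT) with R = 1.987×10⁻³ kcal mol⁻¹ K⁻¹ and T = 399 K gives K ≈ 3.71.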